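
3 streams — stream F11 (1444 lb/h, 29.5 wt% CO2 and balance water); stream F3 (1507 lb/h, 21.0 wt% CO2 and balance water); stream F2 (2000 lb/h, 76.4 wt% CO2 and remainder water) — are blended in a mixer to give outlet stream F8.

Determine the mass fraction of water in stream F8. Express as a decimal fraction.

Total flow out = 1444 + 1507 + 2000 = 4951 lb/h.
water in = 1444×0.705 + 1507×0.790 + 2000×0.236 = 2680.6 lb/h.
water mass fraction in F8 = 2680.6/4951 = 0.541.

0.541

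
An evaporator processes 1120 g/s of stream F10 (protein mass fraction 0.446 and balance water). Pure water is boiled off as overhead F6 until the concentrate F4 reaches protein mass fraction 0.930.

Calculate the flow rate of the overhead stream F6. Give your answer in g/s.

582.9 g/s

protein is conserved: 1120×0.446 = 499.52 g/s all reports to the concentrate.
Concentrate = 499.52/(target fraction) = 537.12 g/s.
Overhead = 1120 − 537.12 = 582.88 g/s.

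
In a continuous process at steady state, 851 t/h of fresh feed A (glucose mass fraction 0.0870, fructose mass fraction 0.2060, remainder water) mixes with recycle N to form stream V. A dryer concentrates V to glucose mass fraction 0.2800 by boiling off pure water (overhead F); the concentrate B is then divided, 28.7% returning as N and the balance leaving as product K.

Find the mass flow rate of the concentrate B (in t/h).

Overall glucose balance (none leaves overhead): glucose in fresh feed = glucose in product, i.e. 851×0.087 = (1−0.287)·B·0.280.
B = 74.037/(0.280×0.713) = 370.85 t/h.

370.9 t/h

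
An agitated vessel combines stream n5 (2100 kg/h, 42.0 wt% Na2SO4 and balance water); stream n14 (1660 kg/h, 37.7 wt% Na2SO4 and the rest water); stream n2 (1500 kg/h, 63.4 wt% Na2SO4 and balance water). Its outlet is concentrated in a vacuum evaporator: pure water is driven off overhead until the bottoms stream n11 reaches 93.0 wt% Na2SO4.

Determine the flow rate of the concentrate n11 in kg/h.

2644 kg/h

Na2SO4 entering = 2100×0.420 + 1660×0.377 + 1500×0.634 = 2458.8 kg/h.
All Na2SO4 reports to n11, so n11 = 2458.8/0.930 = 2643.9 kg/h.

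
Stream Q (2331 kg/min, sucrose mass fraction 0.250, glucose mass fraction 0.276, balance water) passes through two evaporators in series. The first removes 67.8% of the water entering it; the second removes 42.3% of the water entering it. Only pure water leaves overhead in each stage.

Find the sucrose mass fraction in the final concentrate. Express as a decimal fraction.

0.407

water in feed = 2331×0.474 = 1104.9 kg/min.
After stage 1: water left = (1−0.678)×1104.9 = 355.78; stream total = 1581.9 kg/min.
After stage 2: water left = (1−0.423)×355.78 = 205.28; final concentrate = 1431.4 kg/min.
sucrose fraction = 582.75/1431.4 = 0.407.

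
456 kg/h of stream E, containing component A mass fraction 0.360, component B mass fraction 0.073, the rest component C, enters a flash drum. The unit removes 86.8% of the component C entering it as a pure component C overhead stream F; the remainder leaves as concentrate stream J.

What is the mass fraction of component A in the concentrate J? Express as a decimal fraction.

component A is not removed: 456×0.360 = 164.16 kg/h of component A enters J.
component C entering = 456×0.567 = 258.55 kg/h; overhead removed = 0.868×258.55 = 224.42 kg/h.
Concentrate = 456 − 224.42 = 231.58 kg/h.
Mass fraction = 164.16/231.58 = 0.709.

0.709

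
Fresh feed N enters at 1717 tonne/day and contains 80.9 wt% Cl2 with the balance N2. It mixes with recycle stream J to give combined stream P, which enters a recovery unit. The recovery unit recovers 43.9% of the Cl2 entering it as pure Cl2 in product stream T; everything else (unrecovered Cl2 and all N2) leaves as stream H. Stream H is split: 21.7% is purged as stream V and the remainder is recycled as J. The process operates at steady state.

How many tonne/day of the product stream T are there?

Cl2 in P: m_A = 1717×0.809 + (1−0.217)·(1−0.439)·m_A, so m_A = 1389.1/0.5607 = 2477.2 tonne/day.
Product T = 0.439×2477.2 = 1087.5 tonne/day.

1087 tonne/day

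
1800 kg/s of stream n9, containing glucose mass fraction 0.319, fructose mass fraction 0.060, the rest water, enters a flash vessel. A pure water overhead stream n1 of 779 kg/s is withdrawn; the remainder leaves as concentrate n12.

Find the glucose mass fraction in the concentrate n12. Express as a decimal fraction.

0.562

glucose is not removed: 1800×0.319 = 574.2 kg/s of glucose enters n12.
Concentrate = 1800 − 779 = 1021 kg/s.
Mass fraction = 574.2/1021 = 0.562.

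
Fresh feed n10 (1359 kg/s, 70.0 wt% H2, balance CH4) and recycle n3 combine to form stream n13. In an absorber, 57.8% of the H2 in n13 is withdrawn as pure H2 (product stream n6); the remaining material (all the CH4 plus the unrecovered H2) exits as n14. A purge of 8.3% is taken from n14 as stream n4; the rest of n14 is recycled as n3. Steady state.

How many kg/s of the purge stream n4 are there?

CH4 enters only via n10 and leaves only via the purge: 1359×0.300 = 0.083×(CH4 in n14), and the absorber passes all CH4, so CH4 in n13 = CH4 in n14 = 4912 kg/s.
H2 in n13: m_A = 1359×0.700 + (1−0.083)·(1−0.578)·m_A, so m_A = 951.3/0.6130 = 1551.8 kg/s.
n14 = (1−0.578)×1551.8 + 4912 = 5566.9 kg/s.
Purge n4 = 0.083×5566.9 = 462.05 kg/s.

462.1 kg/s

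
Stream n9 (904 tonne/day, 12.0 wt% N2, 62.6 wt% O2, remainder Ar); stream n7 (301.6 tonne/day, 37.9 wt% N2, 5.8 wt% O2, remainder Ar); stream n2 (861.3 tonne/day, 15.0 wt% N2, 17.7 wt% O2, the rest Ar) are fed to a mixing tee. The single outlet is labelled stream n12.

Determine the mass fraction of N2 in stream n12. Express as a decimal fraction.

0.170

Total flow out = 904 + 301.6 + 861.3 = 2066.9 tonne/day.
N2 in = 904×0.120 + 301.6×0.379 + 861.3×0.150 = 351.98 tonne/day.
N2 mass fraction in n12 = 351.98/2066.9 = 0.170.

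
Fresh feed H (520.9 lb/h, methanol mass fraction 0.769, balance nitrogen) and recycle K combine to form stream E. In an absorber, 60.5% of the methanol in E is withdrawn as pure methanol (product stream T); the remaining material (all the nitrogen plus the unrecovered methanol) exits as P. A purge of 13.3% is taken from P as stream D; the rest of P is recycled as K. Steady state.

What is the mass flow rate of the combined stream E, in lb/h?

1514 lb/h

nitrogen enters only via H and leaves only via the purge: 520.9×0.231 = 0.133×(nitrogen in P), and the absorber passes all nitrogen, so nitrogen in E = nitrogen in P = 904.72 lb/h.
methanol in E: m_A = 520.9×0.769 + (1−0.133)·(1−0.605)·m_A, so m_A = 400.57/0.6575 = 609.2 lb/h.
E = 609.2 + 904.72 = 1513.9 lb/h.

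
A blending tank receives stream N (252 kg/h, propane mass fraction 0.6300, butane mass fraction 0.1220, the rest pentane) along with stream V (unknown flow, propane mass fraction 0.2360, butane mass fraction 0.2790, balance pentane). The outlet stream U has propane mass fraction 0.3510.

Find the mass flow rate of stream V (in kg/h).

Let V be the unknown flow. Total out = 252 + V.
propane balance: 158.76 + 0.236·V = 0.351·(252 + V)
(0.236 − 0.351)·V = 0.351×252 − 158.76 = -70.308
V = -70.308 / -0.115 = 611.37 kg/h

611.4 kg/h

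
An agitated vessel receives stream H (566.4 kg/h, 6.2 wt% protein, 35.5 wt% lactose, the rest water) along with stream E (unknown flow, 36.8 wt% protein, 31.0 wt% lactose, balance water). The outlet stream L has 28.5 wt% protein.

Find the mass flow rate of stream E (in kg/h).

Let E be the unknown flow. Total out = 566.4 + E.
protein balance: 35.117 + 0.368·E = 0.285·(566.4 + E)
(0.368 − 0.285)·E = 0.285×566.4 − 35.117 = 126.31
E = 126.31 / 0.083 = 1521.8 kg/h

1522 kg/h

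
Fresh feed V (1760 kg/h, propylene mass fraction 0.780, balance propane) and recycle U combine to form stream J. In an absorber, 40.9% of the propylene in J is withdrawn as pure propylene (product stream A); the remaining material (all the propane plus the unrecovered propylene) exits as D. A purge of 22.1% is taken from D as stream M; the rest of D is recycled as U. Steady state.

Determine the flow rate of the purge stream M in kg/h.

719.5 kg/h

propane enters only via V and leaves only via the purge: 1760×0.220 = 0.221×(propane in D), and the absorber passes all propane, so propane in J = propane in D = 1752 kg/h.
propylene in J: m_A = 1760×0.780 + (1−0.221)·(1−0.409)·m_A, so m_A = 1372.8/0.5396 = 2544.1 kg/h.
D = (1−0.409)×2544.1 + 1752 = 3255.6 kg/h.
Purge M = 0.221×3255.6 = 719.48 kg/h.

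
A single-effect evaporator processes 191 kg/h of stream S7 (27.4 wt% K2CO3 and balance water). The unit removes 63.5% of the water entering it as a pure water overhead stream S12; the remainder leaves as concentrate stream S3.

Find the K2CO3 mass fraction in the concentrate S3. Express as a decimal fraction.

K2CO3 is not removed: 191×0.274 = 52.334 kg/h of K2CO3 enters S3.
water entering = 191×0.726 = 138.67 kg/h; overhead removed = 0.635×138.67 = 88.053 kg/h.
Concentrate = 191 − 88.053 = 102.95 kg/h.
Mass fraction = 52.334/102.95 = 0.508.

0.508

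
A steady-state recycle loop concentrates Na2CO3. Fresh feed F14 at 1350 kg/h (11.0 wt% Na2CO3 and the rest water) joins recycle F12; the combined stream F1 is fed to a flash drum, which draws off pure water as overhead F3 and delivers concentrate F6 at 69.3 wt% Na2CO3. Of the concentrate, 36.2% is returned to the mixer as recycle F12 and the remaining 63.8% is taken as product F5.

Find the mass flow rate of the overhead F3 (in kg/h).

1136 kg/h

Overall Na2CO3 balance (none leaves overhead): Na2CO3 in fresh feed = Na2CO3 in product, i.e. 1350×0.110 = (1−0.362)·F6·0.693.
F6 = 148.5/(0.693×0.638) = 335.87 kg/h.
Recycle F12 = 0.362×335.87 = 121.59 kg/h.
Combined feed F1 = 1350 + 121.59 = 1471.6 kg/h.
Overhead F3 = F1 − F6 = 1471.6 − 335.87 = 1135.7 kg/h.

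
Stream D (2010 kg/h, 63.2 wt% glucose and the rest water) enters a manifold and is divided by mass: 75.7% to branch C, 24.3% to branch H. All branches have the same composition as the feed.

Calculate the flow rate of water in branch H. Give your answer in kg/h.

179.7 kg/h

Branch H total = 0.243×2010 = 488.43 kg/h.
water in H = 0.368×488.43 = 179.74 kg/h.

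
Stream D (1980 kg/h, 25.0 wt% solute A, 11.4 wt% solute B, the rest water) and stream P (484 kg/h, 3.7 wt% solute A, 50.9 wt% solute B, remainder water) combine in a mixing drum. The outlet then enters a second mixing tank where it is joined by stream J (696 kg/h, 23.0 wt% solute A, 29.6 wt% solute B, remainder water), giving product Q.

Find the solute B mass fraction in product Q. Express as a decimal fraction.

Overall, product flow = 3160 kg/h.
solute B in = 1980×0.114 + 484×0.509 + 696×0.296 = 678.09 kg/h.
solute B fraction in Q = 0.215.

0.215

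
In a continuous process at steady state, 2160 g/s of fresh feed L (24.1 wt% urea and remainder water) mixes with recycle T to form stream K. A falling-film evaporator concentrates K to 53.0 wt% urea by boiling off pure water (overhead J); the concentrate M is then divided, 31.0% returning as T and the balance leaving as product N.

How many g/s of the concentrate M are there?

Overall urea balance (none leaves overhead): urea in fresh feed = urea in product, i.e. 2160×0.241 = (1−0.310)·M·0.530.
M = 520.56/(0.530×0.690) = 1423.5 g/s.

1423 g/s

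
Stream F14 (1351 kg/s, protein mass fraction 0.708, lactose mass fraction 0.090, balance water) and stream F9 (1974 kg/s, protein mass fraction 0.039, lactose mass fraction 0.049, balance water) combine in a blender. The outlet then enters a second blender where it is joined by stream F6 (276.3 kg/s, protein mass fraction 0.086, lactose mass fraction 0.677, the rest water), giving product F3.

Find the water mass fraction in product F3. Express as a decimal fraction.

0.594

Overall, product flow = 3601.3 kg/s.
water in = 1351×0.202 + 1974×0.912 + 276.3×0.237 = 2138.7 kg/s.
water fraction in F3 = 0.594.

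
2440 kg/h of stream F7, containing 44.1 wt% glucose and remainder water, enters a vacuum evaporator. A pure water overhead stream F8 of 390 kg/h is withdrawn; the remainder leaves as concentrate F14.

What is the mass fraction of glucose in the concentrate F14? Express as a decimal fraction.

0.525

glucose is not removed: 2440×0.441 = 1076 kg/h of glucose enters F14.
Concentrate = 2440 − 390 = 2050 kg/h.
Mass fraction = 1076/2050 = 0.525.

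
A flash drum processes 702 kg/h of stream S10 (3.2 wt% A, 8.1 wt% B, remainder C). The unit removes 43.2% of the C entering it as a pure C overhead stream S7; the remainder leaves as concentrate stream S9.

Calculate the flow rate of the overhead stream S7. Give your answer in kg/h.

C entering = 702×0.887 = 622.67 kg/h; overhead removed = 0.432×622.67 = 269 kg/h.

269 kg/h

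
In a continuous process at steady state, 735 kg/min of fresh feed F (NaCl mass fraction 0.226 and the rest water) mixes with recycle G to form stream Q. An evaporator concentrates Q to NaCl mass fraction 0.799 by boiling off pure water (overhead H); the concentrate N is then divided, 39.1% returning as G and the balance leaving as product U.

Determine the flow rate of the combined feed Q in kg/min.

Overall NaCl balance (none leaves overhead): NaCl in fresh feed = NaCl in product, i.e. 735×0.226 = (1−0.391)·N·0.799.
N = 166.11/(0.799×0.609) = 341.37 kg/min.
Recycle G = 0.391×341.37 = 133.48 kg/min.
Combined feed Q = 735 + 133.48 = 868.48 kg/min.

868.5 kg/min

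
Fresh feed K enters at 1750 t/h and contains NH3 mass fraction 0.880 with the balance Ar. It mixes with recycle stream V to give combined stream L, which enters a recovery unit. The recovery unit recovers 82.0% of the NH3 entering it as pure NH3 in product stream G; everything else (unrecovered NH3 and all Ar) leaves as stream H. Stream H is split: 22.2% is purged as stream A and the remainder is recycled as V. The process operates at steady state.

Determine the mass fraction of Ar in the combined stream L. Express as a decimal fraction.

0.346

Ar enters only via K and leaves only via the purge: 1750×0.120 = 0.222×(Ar in H), and the recovery unit passes all Ar, so Ar in L = Ar in H = 945.95 t/h.
NH3 in L: m_A = 1750×0.880 + (1−0.222)·(1−0.820)·m_A, so m_A = 1540/0.8600 = 1790.8 t/h.
L = 1790.8 + 945.95 = 2736.7 t/h.
Ar fraction in L = 945.95/2736.7 = 0.346.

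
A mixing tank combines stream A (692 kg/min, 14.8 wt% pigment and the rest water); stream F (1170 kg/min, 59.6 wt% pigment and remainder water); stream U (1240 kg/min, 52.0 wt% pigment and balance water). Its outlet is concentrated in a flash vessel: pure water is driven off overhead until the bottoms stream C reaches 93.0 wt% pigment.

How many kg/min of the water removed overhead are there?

pigment entering = 692×0.148 + 1170×0.596 + 1240×0.520 = 1444.5 kg/min.
All pigment reports to C, so C = 1444.5/0.930 = 1553.3 kg/min.
Total feed = 3102 kg/min; overhead = 3102 − 1553.3 = 1548.7 kg/min.

1549 kg/min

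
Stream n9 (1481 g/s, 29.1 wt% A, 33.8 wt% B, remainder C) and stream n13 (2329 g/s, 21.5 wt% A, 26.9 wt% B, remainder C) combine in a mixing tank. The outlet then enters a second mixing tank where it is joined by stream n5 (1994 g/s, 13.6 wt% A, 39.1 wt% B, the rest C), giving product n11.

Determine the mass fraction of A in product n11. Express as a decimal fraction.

Overall, product flow = 5804 g/s.
A in = 1481×0.291 + 2329×0.215 + 1994×0.136 = 1202.9 g/s.
A fraction in n11 = 0.2073.

0.2073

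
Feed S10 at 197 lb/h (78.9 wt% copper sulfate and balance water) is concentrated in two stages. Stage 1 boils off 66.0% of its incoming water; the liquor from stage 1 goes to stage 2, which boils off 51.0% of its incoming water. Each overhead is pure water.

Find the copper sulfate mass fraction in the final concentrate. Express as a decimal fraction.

0.957

water in feed = 197×0.211 = 41.567 lb/h.
After stage 1: water left = (1−0.660)×41.567 = 14.133; stream total = 169.57 lb/h.
After stage 2: water left = (1−0.510)×14.133 = 6.9251; final concentrate = 162.36 lb/h.
copper sulfate fraction = 155.43/162.36 = 0.957.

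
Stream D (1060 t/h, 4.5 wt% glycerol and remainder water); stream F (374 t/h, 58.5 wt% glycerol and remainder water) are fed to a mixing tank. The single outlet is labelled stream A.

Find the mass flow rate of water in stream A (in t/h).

1168 t/h

water out = water in = 1060×0.955 + 374×0.415 = 1167.5 t/h.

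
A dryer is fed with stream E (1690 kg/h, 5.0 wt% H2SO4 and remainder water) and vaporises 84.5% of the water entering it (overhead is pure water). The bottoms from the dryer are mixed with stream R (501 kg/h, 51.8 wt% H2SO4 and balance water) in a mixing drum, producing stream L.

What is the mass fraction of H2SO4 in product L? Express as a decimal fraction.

0.4123

Vapour removed = 0.845×0.950×1690 = 1356.6 kg/h; concentrate = 333.35 kg/h.
H2SO4 reaching the mixer = 84.5 (from concentrate) + 501×0.518 = 344.02 kg/h.
Product flow = 333.35 + 501 = 834.35 kg/h; H2SO4 fraction = 0.4123.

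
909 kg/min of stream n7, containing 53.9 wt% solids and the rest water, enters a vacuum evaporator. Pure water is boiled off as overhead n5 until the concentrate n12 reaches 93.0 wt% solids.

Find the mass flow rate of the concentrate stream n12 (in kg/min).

solids is conserved: 909×0.539 = 489.95 kg/min all reports to the concentrate.
Concentrate = 489.95/(target fraction) = 526.83 kg/min.

526.8 kg/min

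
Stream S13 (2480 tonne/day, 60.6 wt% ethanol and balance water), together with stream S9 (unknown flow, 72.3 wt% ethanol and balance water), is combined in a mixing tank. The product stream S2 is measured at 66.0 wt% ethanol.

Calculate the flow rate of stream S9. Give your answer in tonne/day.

2126 tonne/day

Let S9 be the unknown flow. Total out = 2480 + S9.
ethanol balance: 1502.9 + 0.723·S9 = 0.660·(2480 + S9)
(0.723 − 0.660)·S9 = 0.660×2480 − 1502.9 = 133.92
S9 = 133.92 / 0.063 = 2125.7 tonne/day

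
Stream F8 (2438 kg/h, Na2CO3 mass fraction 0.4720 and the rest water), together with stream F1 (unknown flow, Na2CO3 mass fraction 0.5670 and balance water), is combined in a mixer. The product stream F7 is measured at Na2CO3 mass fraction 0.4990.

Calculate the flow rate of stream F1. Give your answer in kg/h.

968 kg/h

Let F1 be the unknown flow. Total out = 2438 + F1.
Na2CO3 balance: 1150.7 + 0.567·F1 = 0.499·(2438 + F1)
(0.567 − 0.499)·F1 = 0.499×2438 − 1150.7 = 65.826
F1 = 65.826 / 0.068 = 968.03 kg/h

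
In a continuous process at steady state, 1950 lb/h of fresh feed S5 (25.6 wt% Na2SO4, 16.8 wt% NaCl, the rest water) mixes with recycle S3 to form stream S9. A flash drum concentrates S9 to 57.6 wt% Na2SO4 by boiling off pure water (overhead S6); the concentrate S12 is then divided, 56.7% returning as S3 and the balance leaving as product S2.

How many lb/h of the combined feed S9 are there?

3085 lb/h

Overall Na2SO4 balance (none leaves overhead): Na2SO4 in fresh feed = Na2SO4 in product, i.e. 1950×0.256 = (1−0.567)·S12·0.576.
S12 = 499.2/(0.576×0.433) = 2001.5 lb/h.
Recycle S3 = 0.567×2001.5 = 1134.9 lb/h.
Combined feed S9 = 1950 + 1134.9 = 3084.9 lb/h.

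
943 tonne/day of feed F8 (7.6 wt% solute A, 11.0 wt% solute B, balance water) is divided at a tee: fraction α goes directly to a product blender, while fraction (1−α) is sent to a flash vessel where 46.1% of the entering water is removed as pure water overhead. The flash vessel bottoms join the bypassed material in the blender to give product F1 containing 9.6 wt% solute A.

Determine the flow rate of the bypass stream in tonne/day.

All 943×0.076 = 71.668 tonne/day of solute A reaches F1, so F1 = 71.668/0.096 = 746.54 tonne/day and vapour = 196.46 tonne/day.
The evaporator receives (1−α)·943 of feed at 0.814 water and removes 0.461 of that water:
0.461×0.814×(1−α)×943 = 196.46
(1−α) = 196.46/353.86 = 0.5552;  α = 0.4448.
Bypass flow = 0.4448×943 = 419.47 tonne/day.

419.5 tonne/day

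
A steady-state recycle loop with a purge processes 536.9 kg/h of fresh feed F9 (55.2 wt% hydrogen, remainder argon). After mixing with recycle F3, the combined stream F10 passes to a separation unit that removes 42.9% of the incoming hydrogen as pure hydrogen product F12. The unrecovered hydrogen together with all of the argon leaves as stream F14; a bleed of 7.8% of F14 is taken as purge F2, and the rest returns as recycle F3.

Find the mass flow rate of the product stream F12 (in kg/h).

268.5 kg/h

hydrogen in F10: m_A = 536.9×0.552 + (1−0.078)·(1−0.429)·m_A, so m_A = 296.37/0.4735 = 625.86 kg/h.
Product F12 = 0.429×625.86 = 268.49 kg/h.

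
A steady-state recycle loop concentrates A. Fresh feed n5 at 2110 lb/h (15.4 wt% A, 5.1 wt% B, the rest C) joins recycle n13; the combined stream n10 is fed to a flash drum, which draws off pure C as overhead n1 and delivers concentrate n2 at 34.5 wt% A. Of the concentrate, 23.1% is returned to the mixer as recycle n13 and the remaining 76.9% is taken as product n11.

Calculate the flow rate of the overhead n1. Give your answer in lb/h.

1168 lb/h

Overall A balance (none leaves overhead): A in fresh feed = A in product, i.e. 2110×0.154 = (1−0.231)·n2·0.345.
n2 = 324.94/(0.345×0.769) = 1224.8 lb/h.
Recycle n13 = 0.231×1224.8 = 282.92 lb/h.
Combined feed n10 = 2110 + 282.92 = 2392.9 lb/h.
Overhead n1 = n10 − n2 = 2392.9 − 1224.8 = 1168.1 lb/h.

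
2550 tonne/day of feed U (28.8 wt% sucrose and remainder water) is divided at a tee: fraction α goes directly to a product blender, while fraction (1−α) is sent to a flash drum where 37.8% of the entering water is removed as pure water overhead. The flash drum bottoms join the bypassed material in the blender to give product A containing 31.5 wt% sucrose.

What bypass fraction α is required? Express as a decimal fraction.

All 2550×0.288 = 734.4 tonne/day of sucrose reaches A, so A = 734.4/0.315 = 2331.4 tonne/day and vapour = 218.57 tonne/day.
The evaporator receives (1−α)·2550 of feed at 0.712 water and removes 0.378 of that water:
0.378×0.712×(1−α)×2550 = 218.57
(1−α) = 218.57/686.3 = 0.3185;  α = 0.6815.

0.682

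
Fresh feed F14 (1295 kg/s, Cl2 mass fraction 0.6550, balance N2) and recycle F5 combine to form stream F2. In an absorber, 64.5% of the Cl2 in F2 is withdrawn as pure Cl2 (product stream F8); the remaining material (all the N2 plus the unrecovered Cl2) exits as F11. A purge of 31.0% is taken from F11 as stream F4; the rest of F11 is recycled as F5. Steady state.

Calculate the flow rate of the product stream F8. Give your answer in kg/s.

Cl2 in F2: m_A = 1295×0.655 + (1−0.310)·(1−0.645)·m_A, so m_A = 848.23/0.7550 = 1123.4 kg/s.
Product F8 = 0.645×1123.4 = 724.59 kg/s.

724.6 kg/s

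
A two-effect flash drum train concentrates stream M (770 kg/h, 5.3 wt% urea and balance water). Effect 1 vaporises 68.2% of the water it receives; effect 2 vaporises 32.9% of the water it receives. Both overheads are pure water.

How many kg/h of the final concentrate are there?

196.4 kg/h

water in feed = 770×0.947 = 729.19 kg/h.
After stage 1: water left = (1−0.682)×729.19 = 231.88; stream total = 272.69 kg/h.
After stage 2: water left = (1−0.329)×231.88 = 155.59; final concentrate = 196.4 kg/h.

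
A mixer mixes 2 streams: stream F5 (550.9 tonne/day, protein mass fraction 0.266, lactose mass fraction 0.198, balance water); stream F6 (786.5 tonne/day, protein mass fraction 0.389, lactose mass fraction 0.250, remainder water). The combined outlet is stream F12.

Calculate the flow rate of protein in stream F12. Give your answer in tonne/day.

452.5 tonne/day

protein out = protein in = 550.9×0.266 + 786.5×0.389 = 452.49 tonne/day.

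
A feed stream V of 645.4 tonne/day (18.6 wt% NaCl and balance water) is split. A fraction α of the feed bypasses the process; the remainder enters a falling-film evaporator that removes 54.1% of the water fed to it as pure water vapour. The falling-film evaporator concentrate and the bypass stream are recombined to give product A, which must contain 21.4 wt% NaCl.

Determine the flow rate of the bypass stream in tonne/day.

453.6 tonne/day

All 645.4×0.186 = 120.04 tonne/day of NaCl reaches A, so A = 120.04/0.214 = 560.96 tonne/day and vapour = 84.445 tonne/day.
The evaporator receives (1−α)·645.4 of feed at 0.814 water and removes 0.541 of that water:
0.541×0.814×(1−α)×645.4 = 84.445
(1−α) = 84.445/284.22 = 0.2971;  α = 0.7029.
Bypass flow = 0.7029×645.4 = 453.64 tonne/day.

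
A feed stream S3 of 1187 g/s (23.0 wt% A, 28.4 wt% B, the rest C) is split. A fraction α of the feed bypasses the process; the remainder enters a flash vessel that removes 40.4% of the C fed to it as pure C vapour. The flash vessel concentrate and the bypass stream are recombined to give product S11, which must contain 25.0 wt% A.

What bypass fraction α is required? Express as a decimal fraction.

0.593

All 1187×0.230 = 273.01 g/s of A reaches S11, so S11 = 273.01/0.250 = 1092 g/s and vapour = 94.96 g/s.
The evaporator receives (1−α)·1187 of feed at 0.486 C and removes 0.404 of that C:
0.404×0.486×(1−α)×1187 = 94.96
(1−α) = 94.96/233.06 = 0.4074;  α = 0.5926.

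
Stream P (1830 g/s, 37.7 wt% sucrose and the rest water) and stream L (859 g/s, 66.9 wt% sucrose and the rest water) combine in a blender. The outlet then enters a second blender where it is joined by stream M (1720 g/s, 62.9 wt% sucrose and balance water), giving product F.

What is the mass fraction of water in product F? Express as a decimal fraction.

0.4678

Overall, product flow = 4409 g/s.
water in = 1830×0.623 + 859×0.331 + 1720×0.371 = 2062.5 g/s.
water fraction in F = 0.4678.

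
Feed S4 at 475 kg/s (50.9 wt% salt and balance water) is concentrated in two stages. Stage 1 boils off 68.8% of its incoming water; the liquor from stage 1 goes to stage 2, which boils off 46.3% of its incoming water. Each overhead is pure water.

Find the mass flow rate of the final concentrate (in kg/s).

water in feed = 475×0.491 = 233.22 kg/s.
After stage 1: water left = (1−0.688)×233.22 = 72.766; stream total = 314.54 kg/s.
After stage 2: water left = (1−0.463)×72.766 = 39.075; final concentrate = 280.85 kg/s.

280.9 kg/s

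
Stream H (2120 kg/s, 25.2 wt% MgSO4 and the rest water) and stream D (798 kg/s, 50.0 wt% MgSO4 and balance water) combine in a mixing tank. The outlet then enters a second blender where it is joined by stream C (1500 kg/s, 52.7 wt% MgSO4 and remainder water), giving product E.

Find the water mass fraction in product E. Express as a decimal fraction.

0.6098

Overall, product flow = 4418 kg/s.
water in = 2120×0.748 + 798×0.500 + 1500×0.473 = 2694.3 kg/s.
water fraction in E = 0.6098.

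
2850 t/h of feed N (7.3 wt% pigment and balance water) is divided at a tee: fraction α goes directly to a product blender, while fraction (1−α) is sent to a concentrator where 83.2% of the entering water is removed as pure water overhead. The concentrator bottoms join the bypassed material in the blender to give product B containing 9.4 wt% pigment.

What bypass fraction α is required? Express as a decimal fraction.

0.710

All 2850×0.073 = 208.05 t/h of pigment reaches B, so B = 208.05/0.094 = 2213.3 t/h and vapour = 636.7 t/h.
The evaporator receives (1−α)·2850 of feed at 0.927 water and removes 0.832 of that water:
0.832×0.927×(1−α)×2850 = 636.7
(1−α) = 636.7/2198.1 = 0.2897;  α = 0.7103.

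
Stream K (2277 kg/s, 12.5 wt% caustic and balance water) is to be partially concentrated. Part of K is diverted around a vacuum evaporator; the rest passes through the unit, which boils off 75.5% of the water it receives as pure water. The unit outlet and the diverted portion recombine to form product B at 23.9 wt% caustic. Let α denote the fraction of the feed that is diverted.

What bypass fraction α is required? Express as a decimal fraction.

0.278

All 2277×0.125 = 284.62 kg/s of caustic reaches B, so B = 284.62/0.239 = 1190.9 kg/s and vapour = 1086.1 kg/s.
The evaporator receives (1−α)·2277 of feed at 0.875 water and removes 0.755 of that water:
0.755×0.875×(1−α)×2277 = 1086.1
(1−α) = 1086.1/1504.2 = 0.7220;  α = 0.2780.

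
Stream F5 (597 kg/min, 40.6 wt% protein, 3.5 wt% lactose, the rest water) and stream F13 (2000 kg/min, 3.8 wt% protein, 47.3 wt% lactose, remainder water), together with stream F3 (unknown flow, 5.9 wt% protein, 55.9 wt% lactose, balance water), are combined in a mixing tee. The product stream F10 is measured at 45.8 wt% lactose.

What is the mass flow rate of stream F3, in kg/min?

Let F3 be the unknown flow. Total out = 2597 + F3.
lactose balance: 966.89 + 0.559·F3 = 0.458·(2597 + F3)
(0.559 − 0.458)·F3 = 0.458×2597 − 966.89 = 222.53
F3 = 222.53 / 0.101 = 2203.3 kg/min

2203 kg/min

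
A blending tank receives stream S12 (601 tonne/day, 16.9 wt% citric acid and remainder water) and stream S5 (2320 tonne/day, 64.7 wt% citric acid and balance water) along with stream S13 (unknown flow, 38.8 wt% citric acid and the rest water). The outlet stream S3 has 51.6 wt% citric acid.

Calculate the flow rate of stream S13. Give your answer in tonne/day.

745.1 tonne/day

Let S13 be the unknown flow. Total out = 2921 + S13.
citric acid balance: 1602.6 + 0.388·S13 = 0.516·(2921 + S13)
(0.388 − 0.516)·S13 = 0.516×2921 − 1602.6 = -95.373
S13 = -95.373 / -0.128 = 745.1 tonne/day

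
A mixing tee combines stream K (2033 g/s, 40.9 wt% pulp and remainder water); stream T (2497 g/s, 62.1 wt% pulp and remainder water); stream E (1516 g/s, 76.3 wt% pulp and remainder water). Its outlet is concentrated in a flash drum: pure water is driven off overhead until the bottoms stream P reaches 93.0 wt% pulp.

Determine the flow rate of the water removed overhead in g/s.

2241 g/s

pulp entering = 2033×0.409 + 2497×0.621 + 1516×0.763 = 3538.8 g/s.
All pulp reports to P, so P = 3538.8/0.930 = 3805.2 g/s.
Total feed = 6046 g/s; overhead = 6046 − 3805.2 = 2240.8 g/s.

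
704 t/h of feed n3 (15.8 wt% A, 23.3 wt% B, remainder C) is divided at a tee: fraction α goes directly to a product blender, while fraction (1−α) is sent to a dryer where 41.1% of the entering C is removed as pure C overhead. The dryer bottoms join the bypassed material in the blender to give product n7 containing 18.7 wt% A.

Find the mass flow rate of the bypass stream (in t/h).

267.8 t/h

All 704×0.158 = 111.23 t/h of A reaches n7, so n7 = 111.23/0.187 = 594.82 t/h and vapour = 109.18 t/h.
The evaporator receives (1−α)·704 of feed at 0.609 C and removes 0.411 of that C:
0.411×0.609×(1−α)×704 = 109.18
(1−α) = 109.18/176.21 = 0.6196;  α = 0.3804.
Bypass flow = 0.3804×704 = 267.82 t/h.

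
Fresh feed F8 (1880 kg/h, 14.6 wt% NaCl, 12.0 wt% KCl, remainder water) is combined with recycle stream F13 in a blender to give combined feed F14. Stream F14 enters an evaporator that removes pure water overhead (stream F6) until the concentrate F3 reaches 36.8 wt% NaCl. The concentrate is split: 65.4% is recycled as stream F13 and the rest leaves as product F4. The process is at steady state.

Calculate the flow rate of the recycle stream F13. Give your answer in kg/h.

1410 kg/h

Overall NaCl balance (none leaves overhead): NaCl in fresh feed = NaCl in product, i.e. 1880×0.146 = (1−0.654)·F3·0.368.
F3 = 274.48/(0.368×0.346) = 2155.7 kg/h.
Recycle F13 = 0.654×2155.7 = 1409.8 kg/h.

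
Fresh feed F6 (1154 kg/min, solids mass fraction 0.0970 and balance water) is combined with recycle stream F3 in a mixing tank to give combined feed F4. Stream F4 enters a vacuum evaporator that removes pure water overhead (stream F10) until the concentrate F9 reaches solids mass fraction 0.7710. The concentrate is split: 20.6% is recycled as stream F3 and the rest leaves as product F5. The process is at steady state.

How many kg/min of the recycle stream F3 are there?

37.67 kg/min

Overall solids balance (none leaves overhead): solids in fresh feed = solids in product, i.e. 1154×0.097 = (1−0.206)·F9·0.771.
F9 = 111.94/(0.771×0.794) = 182.85 kg/min.
Recycle F3 = 0.206×182.85 = 37.668 kg/min.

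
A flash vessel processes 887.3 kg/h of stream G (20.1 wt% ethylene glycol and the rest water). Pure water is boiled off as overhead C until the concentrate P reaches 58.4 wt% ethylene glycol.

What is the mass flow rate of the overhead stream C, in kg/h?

581.9 kg/h

ethylene glycol is conserved: 887.3×0.201 = 178.35 kg/h all reports to the concentrate.
Concentrate = 178.35/(target fraction) = 305.39 kg/h.
Overhead = 887.3 − 305.39 = 581.91 kg/h.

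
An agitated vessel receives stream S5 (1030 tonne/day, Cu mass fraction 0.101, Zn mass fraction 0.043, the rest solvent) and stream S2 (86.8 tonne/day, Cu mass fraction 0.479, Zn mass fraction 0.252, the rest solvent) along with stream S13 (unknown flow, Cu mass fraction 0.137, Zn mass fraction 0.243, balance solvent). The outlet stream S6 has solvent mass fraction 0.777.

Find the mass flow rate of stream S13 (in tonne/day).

237.4 tonne/day

Let S13 be the unknown flow. Total out = 1116.8 + S13.
solvent balance: 905.03 + 0.620·S13 = 0.777·(1116.8 + S13)
(0.620 − 0.777)·S13 = 0.777×1116.8 − 905.03 = -37.276
S13 = -37.276 / -0.157 = 237.42 tonne/day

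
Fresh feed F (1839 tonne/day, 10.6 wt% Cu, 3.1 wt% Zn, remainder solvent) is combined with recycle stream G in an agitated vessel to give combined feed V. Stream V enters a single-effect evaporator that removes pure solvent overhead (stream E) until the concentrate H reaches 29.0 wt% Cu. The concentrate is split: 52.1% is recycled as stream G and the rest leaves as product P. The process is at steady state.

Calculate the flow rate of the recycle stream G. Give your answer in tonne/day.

Overall Cu balance (none leaves overhead): Cu in fresh feed = Cu in product, i.e. 1839×0.106 = (1−0.521)·H·0.290.
H = 194.93/(0.290×0.479) = 1403.3 tonne/day.
Recycle G = 0.521×1403.3 = 731.13 tonne/day.

731.1 tonne/day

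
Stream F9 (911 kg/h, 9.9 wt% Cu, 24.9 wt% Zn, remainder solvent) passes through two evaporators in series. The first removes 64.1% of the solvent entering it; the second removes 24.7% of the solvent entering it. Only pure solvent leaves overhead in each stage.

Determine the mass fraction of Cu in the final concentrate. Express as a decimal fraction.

solvent in feed = 911×0.652 = 593.97 kg/h.
After stage 1: solvent left = (1−0.641)×593.97 = 213.24; stream total = 530.26 kg/h.
After stage 2: solvent left = (1−0.247)×213.24 = 160.57; final concentrate = 477.59 kg/h.
Cu fraction = 90.189/477.59 = 0.1888.

0.1888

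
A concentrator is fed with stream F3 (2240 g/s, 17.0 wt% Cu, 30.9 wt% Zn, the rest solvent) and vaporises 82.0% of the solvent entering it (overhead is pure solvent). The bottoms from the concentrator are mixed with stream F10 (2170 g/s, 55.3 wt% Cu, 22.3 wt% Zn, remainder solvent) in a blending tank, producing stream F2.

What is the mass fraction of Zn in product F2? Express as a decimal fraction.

Vapour removed = 0.820×0.521×2240 = 956.97 g/s; concentrate = 1283 g/s.
Zn reaching the mixer = 692.16 (from concentrate) + 2170×0.223 = 1176.1 g/s.
Product flow = 1283 + 2170 = 3453 g/s; Zn fraction = 0.3406.

0.3406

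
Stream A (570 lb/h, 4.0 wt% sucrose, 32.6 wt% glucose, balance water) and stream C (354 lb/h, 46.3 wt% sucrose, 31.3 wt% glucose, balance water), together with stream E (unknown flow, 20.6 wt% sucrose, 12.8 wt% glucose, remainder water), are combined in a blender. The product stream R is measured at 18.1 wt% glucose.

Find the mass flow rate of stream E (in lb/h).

Let E be the unknown flow. Total out = 924 + E.
glucose balance: 296.62 + 0.128·E = 0.181·(924 + E)
(0.128 − 0.181)·E = 0.181×924 − 296.62 = -129.38
E = -129.38 / -0.053 = 2441.1 lb/h

2441 lb/h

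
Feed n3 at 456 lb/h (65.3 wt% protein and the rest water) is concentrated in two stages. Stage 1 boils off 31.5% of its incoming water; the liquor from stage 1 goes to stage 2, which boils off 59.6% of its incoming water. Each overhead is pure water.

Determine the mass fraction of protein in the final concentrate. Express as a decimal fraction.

water in feed = 456×0.347 = 158.23 lb/h.
After stage 1: water left = (1−0.315)×158.23 = 108.39; stream total = 406.16 lb/h.
After stage 2: water left = (1−0.596)×108.39 = 43.789; final concentrate = 341.56 lb/h.
protein fraction = 297.77/341.56 = 0.872.

0.872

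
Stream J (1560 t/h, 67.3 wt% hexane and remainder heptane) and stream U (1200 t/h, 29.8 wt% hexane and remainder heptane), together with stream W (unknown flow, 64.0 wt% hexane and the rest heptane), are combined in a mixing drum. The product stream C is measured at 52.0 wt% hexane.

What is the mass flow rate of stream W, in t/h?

Let W be the unknown flow. Total out = 2760 + W.
hexane balance: 1407.5 + 0.640·W = 0.520·(2760 + W)
(0.640 − 0.520)·W = 0.520×2760 − 1407.5 = 27.72
W = 27.72 / 0.120 = 231 t/h

231 t/h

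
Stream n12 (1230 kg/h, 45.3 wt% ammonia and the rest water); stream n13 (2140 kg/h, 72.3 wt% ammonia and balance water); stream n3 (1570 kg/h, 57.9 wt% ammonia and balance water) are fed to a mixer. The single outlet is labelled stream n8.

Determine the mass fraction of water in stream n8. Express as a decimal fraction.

Total flow out = 1230 + 2140 + 1570 = 4940 kg/h.
water in = 1230×0.547 + 2140×0.277 + 1570×0.421 = 1926.6 kg/h.
water mass fraction in n8 = 1926.6/4940 = 0.3900.

0.3900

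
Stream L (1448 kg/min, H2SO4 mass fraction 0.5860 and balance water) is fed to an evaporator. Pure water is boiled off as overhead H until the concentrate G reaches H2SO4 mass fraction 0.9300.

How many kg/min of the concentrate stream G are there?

H2SO4 is conserved: 1448×0.586 = 848.53 kg/min all reports to the concentrate.
Concentrate = 848.53/(target fraction) = 912.4 kg/min.

912.4 kg/min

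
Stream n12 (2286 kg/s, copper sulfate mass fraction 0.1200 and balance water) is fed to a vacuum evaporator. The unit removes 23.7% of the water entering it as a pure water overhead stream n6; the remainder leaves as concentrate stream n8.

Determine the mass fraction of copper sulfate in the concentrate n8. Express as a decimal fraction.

0.1516

copper sulfate is not removed: 2286×0.120 = 274.32 kg/s of copper sulfate enters n8.
water entering = 2286×0.880 = 2011.7 kg/s; overhead removed = 0.237×2011.7 = 476.77 kg/s.
Concentrate = 2286 − 476.77 = 1809.2 kg/s.
Mass fraction = 274.32/1809.2 = 0.1516.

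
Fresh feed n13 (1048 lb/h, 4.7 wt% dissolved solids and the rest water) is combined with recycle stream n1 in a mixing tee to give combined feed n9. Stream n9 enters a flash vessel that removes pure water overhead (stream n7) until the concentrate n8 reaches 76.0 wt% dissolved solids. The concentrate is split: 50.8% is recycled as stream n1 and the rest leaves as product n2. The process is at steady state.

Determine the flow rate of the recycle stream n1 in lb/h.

66.92 lb/h

Overall dissolved solids balance (none leaves overhead): dissolved solids in fresh feed = dissolved solids in product, i.e. 1048×0.047 = (1−0.508)·n8·0.760.
n8 = 49.256/(0.760×0.492) = 131.73 lb/h.
Recycle n1 = 0.508×131.73 = 66.918 lb/h.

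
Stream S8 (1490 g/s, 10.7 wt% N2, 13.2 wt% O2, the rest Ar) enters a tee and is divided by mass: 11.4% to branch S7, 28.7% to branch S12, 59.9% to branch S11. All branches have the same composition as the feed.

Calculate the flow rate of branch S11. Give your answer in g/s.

892.5 g/s

Branch S11 flow = 0.599×1490 = 892.51 g/s.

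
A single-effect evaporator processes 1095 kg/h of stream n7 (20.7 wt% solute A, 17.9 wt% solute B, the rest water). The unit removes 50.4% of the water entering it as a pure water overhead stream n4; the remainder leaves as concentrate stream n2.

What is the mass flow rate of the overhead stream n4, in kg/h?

338.9 kg/h

water entering = 1095×0.614 = 672.33 kg/h; overhead removed = 0.504×672.33 = 338.85 kg/h.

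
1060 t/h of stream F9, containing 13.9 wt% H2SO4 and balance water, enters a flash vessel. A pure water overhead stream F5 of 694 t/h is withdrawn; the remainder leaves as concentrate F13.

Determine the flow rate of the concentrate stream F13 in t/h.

Concentrate = 1060 − 694 = 366 t/h.

366 t/h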